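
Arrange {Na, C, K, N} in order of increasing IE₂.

IE_2 is the cost of taking one more electron from the +1 cation: Na⁺ is the bare [Ne] core; C⁺ still has 3 valence electrons; K⁺ is the bare [Ar] core; N⁺ still has 4 valence electrons.
Core electrons are held far more tightly than valence electrons, so K and Na top the IE_2 order.
Valence configurations: C⁺ [He]2s²2p¹, N⁺ [He]2s²2p².
The numbers (kJ/mol): Na 4562, C 2353, K 3052, N 2856.
Overall IE_2 order: C < N < K < Na.

C < N < K < Na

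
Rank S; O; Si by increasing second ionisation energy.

Si, S, O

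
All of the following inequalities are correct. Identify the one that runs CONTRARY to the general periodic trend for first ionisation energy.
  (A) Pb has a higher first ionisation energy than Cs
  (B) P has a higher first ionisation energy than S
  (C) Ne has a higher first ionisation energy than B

(B)

The general trend: first ionisation energy increases across a period and decreases down a group.
(A) Pb (period 6, group 14) vs Cs (period 6, group 1): the stated order agrees with the simple trend.
(B) P (period 3, group 15) vs S (period 3, group 16): the stated order contradicts the simple trend.
(C) Ne (period 2, group 18) vs B (period 2, group 13): the stated order agrees with the simple trend.
The exception is (B): S (3p⁴) ionizes more easily than half-filled P (3p³) because the paired 3p electron in S is pushed out by e⁻–e⁻ repulsion.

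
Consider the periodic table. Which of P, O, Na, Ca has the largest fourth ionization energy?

The fourth ionization energy removes an electron from the +3 ion. For each element: P³⁺ still has 2 valence electrons; O³⁺ still has 3 valence electrons; Na³⁺ is already 2 electrons into the core; Ca³⁺ is already 1 electron into the core.
Usually core removal costs more than valence removal, but here the competition is close: a tightly held n=2 valence electron can cost more to remove than an n=3 core electron, so the actual values have to decide it.
Valence configurations: P³⁺ [Ne]3s², O³⁺ [He]2s²2p¹.
Tabulated IE_4 (kJ/mol): P 4964, O 7469, Na 9543, Ca 6491.
Putting it together, IE_4: P < Ca < O < Na.

Na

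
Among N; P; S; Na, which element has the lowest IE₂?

After 1 electron has been removed, what remains? N⁺ still has 4 valence electrons; P⁺ still has 4 valence electrons; S⁺ still has 5 valence electrons; Na⁺ is the bare [Ne] core.
Pulling an electron out of a noble-gas core costs far more than removing a remaining valence electron, so Na sits at the high end of IE_2.
Valence configurations: N⁺ [He]2s²2p², P⁺ [Ne]3s²3p², S⁺ [Ne]3s²3p³.
Approximate IE_2 values (kJ/mol): N 2856, P 1907, S 2252, Na 4562.
Overall IE_2 order: P < S < N < Na.

P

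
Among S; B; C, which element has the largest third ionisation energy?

Consider each +2 ion: S²⁺ still has 4 valence electrons; B²⁺ still has 1 valence electron; C²⁺ still has 2 valence electrons.
All are still removing valence electrons, so compare the +2 ions as you would atoms: IE_3 generally rises across a period (higher Z_eff) and falls down a group (larger shell), subject to the usual subshell exceptions.
Valence configurations: S²⁺ [Ne]3s²3p², B²⁺ [He]2s¹, C²⁺ [He]2s².
Approximate IE_3 values (kJ/mol): S 3357, B 3660, C 4620.
Hence IE_3: S < B < C.

C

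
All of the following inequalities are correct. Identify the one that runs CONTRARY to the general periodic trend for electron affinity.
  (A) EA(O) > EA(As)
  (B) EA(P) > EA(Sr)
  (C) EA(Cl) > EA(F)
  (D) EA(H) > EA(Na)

(C)

The general trend: electron affinity increases across a period and decreases down a group.
(A) O (period 2, group 16) vs As (period 4, group 15): the stated order agrees with the simple trend.
(B) P (period 3, group 15) vs Sr (period 5, group 2): the stated order agrees with the simple trend.
(C) Cl (period 3, group 17) vs F (period 2, group 17): the stated order contradicts the simple trend.
(D) H (period 1, group 1) vs Na (period 3, group 1): the stated order agrees with the simple trend.
The exception is (C): F's small 2p subshell makes the incoming electron feel strong e⁻–e⁻ repulsion, so Cl actually releases more energy on gaining an electron.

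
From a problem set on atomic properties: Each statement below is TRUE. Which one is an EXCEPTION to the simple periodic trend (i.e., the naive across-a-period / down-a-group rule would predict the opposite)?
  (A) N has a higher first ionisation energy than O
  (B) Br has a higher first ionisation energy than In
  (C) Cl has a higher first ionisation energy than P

The general trend: first ionisation energy increases across a period and decreases down a group.
(A) N (period 2, group 15) vs O (period 2, group 16): the stated order contradicts the simple trend.
(B) Br (period 4, group 17) vs In (period 5, group 13): the stated order agrees with the simple trend.
(C) Cl (period 3, group 17) vs P (period 3, group 15): the stated order agrees with the simple trend.
The exception is (A): pairing an electron in O's 2p⁴ costs repulsion energy, so O ionizes more easily than half-filled N (2p³).

(A)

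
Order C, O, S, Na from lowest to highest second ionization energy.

S < C < O < Na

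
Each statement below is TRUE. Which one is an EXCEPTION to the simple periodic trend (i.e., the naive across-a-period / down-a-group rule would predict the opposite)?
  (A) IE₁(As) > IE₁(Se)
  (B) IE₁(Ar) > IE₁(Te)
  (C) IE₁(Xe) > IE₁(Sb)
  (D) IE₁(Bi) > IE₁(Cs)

The general trend: first ionization energy increases across a period and decreases down a group.
(A) As (period 4, group 15) vs Se (period 4, group 16): the stated order contradicts the simple trend.
(B) Ar (period 3, group 18) vs Te (period 5, group 16): the stated order agrees with the simple trend.
(C) Xe (period 5, group 18) vs Sb (period 5, group 15): the stated order agrees with the simple trend.
(D) Bi (period 6, group 15) vs Cs (period 6, group 1): the stated order agrees with the simple trend.
The exception is (A): Se (4p⁴) ionizes more easily than half-filled As (4p³).

(A)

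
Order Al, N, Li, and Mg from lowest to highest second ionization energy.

Mg < Al < N < Li

The second ionization energy removes an electron from the +1 ion. For each element: Al⁺ still has 2 valence electrons; N⁺ still has 4 valence electrons; Li⁺ is the bare [He] core; Mg⁺ still has 1 valence electron.
Core electrons are held far more tightly than valence electrons, so Li tops the IE_2 order.
Valence configurations: Al⁺ [Ne]3s², N⁺ [He]2s²2p², Mg⁺ [Ne]3s¹.
The numbers (kJ/mol): Al 1817, N 2856, Li 7298, Mg 1451.
Overall IE_2 order: Mg < Al < N < Li.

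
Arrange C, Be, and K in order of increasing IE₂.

Consider each +1 ion: C⁺ still has 3 valence electrons; Be⁺ still has 1 valence electron; K⁺ is the bare [Ar] core.
Core electrons are held far more tightly than valence electrons, so K tops the IE_2 order.
Valence configurations: C⁺ [He]2s²2p¹, Be⁺ [He]2s¹.
Approximate IE_2 values (kJ/mol): C 2353, Be 1757, K 3052.
Putting it together, IE_2: Be < C < K.

Be < C < K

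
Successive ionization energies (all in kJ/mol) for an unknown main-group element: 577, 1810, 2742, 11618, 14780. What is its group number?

Look for the largest jump between consecutive ionization energies: IE4/IE3 ≈ 4.2, far larger than any earlier ratio.
That jump marks the point where a core electron is being removed. So the atom has 3 valence electrons.
A main-group element with 3 valence electrons is in group 13.

Group 13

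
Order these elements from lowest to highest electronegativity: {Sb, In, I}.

In < Sb < I

In is in period 5, group 13; Sb is in period 5, group 15; I is in period 5, group 17.
Electronegativity increases across a period and decreases down a group, tracking effective nuclear charge and atomic size.
All lie in period 5, so electronegativity increases left to right.
So from lowest to highest: In < Sb < I.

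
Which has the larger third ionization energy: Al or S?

S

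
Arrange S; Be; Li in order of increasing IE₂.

Be < S < Li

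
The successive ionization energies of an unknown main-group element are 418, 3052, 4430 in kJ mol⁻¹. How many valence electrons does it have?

1

Look for the largest jump between consecutive ionization energies: IE2/IE1 ≈ 7.3, far larger than any earlier ratio.
That jump marks the point where a core electron is being removed. So the atom has 1 valence electron.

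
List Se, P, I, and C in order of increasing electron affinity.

P < C < Se < I

C is in period 2, group 14; P is in period 3, group 15; Se is in period 4, group 16; I is in period 5, group 17.
EA tends to increase across a period and decrease down a group, though the pattern is less regular than for IE or radius.
A diagonal step moves right (one effect) and down (the opposite effect) at once.
C > P: the two effects oppose for this pair; the down-group effect wins (122 vs 72 kJ/mol).
Se > C: the two effects oppose for this pair; the across-period effect wins (195 vs 122 kJ/mol).
I > Se: period and group pull opposite ways; the across-period shift dominates (295 vs 195 kJ/mol).
For reference (kJ/mol): C 122, P 72, Se 195, I 295.
So from lowest to highest: P < C < Se < I.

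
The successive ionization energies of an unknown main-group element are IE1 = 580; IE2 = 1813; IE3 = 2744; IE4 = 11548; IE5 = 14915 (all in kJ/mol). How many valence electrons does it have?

3

Look for the largest jump between consecutive ionization energies: IE4/IE3 ≈ 4.2, far larger than any earlier ratio.
That jump marks the point where a core electron is being removed. So the atom has 3 valence electrons.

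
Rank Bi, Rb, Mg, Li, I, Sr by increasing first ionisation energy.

Li is in period 2, group 1; Mg is in period 3, group 2; Rb is in period 5, group 1; Sr is in period 5, group 2; I is in period 5, group 17; Bi is in period 6, group 15.
Across a period the outer electron is held more tightly (higher IE₁); down a group it sits in a higher shell, more shielded, and comes off more easily.
Here both period and group differ, so the two effects have to be weighed against each other.
Li > Rb: they share group 1; the group trend gives Li the larger value.
Sr > Li: the two effects oppose for this pair; the across-period effect wins (550 vs 520 kJ/mol).
Bi > Sr: the two effects oppose for this pair; the across-period effect wins (703 vs 550 kJ/mol).
Mg > Bi: the two effects oppose for this pair; the down-group effect wins (738 vs 703 kJ/mol).
I > Mg: period and group pull opposite ways; the across-period shift dominates (1008 vs 738 kJ/mol).
For reference (kJ/mol): Li 520, Mg 738, Rb 403, Sr 550, I 1008, Bi 703.
So from lowest to highest: Rb < Li < Sr < Bi < Mg < I.

Rb < Li < Sr < Bi < Mg < I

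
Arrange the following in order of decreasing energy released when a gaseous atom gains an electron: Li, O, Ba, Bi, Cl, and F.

Li is in period 2, group 1; O is in period 2, group 16; F is in period 2, group 17; Cl is in period 3, group 17; Ba is in period 6, group 2; Bi is in period 6, group 15.
Electron affinity generally becomes more exothermic across a period toward the halogens and less exothermic down a group.
These span different periods and groups, so the two trends combine.
Li > Ba: period and group pull opposite ways; the down-group shift dominates (60 vs 14 kJ/mol).
Bi > Li: period and group pull opposite ways; the across-period shift dominates (91 vs 60 kJ/mol).
O > Bi: relative to Bi, both the across-period and down-group shifts push O's electron affinity up.
F > O: F lies to the right of O in period 2, so the across-period effect alone puts F higher.
Cl > F: this pair runs against the simple trend — see the exception note.
Note the exception: Cl has a higher electron affinity than F, contrary to the simple trend — F's small 2p subshell makes the incoming electron feel strong e⁻–e⁻ repulsion, so Cl actually releases more energy on gaining an electron.
Tabulated electron affinity (kJ/mol): Li 60, O 141, F 328, Cl 349, Ba 14, Bi 91.
So from highest to lowest: Cl > F > O > Bi > Li > Ba.

Cl > F > O > Bi > Li > Ba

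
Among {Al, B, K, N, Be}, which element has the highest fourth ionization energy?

B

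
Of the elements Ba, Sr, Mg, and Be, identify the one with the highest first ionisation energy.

Be

Removing the outermost electron gets harder across a period and easier down a group.
All are in group 2, so first ionization energy increases up the group.
The highest first ionisation energy among these belongs to Be.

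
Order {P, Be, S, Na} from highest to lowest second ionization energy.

The second ionization energy removes an electron from the +1 ion. For each element: P⁺ still has 4 valence electrons; Be⁺ still has 1 valence electron; S⁺ still has 5 valence electrons; Na⁺ is the bare [Ne] core.
Core electrons are held far more tightly than valence electrons, so Na tops the IE_2 order.
Valence configurations: P⁺ [Ne]3s²3p², Be⁺ [He]2s¹, S⁺ [Ne]3s²3p³.
Approximate IE_2 values (kJ/mol): P 1907, Be 1757, S 2252, Na 4562.
Overall IE_2 order: Be < P < S < Na.

Na, S, P, Be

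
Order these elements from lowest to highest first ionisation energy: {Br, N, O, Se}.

Se < Br < O < N

N is in period 2, group 15; O is in period 2, group 16; Se is in period 4, group 16; Br is in period 4, group 17.
Across a period the outer electron is held more tightly (higher IE₁); down a group it sits in a higher shell, more shielded, and comes off more easily.
Neither a single period nor a single group — weigh both effects.
Br > Se: Br lies to the right of Se in period 4, so the across-period effect alone puts Br higher.
O > Br: the two effects oppose for this pair; the down-group effect wins (1314 vs 1140 kJ/mol).
N > O: this pair runs against the simple trend — see the exception note.
Note the exception: N has a higher first ionization energy than O, contrary to the simple trend — pairing an electron in O's 2p⁴ costs repulsion energy, so O ionizes more easily than half-filled N (2p³).
For reference (kJ/mol): N 1402, O 1314, Se 941, Br 1140.
So from lowest to highest: Se < Br < O < N.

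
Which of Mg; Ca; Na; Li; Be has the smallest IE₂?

Ca

Consider each +1 ion: Mg⁺ still has 1 valence electron; Ca⁺ still has 1 valence electron; Na⁺ is the bare [Ne] core; Li⁺ is the bare [He] core; Be⁺ still has 1 valence electron.
Breaking into a closed-shell core is much more expensive than removing a leftover valence electron — Na and Li have the largest IE_2 here.
Valence configurations: Mg⁺ [Ne]3s¹, Ca⁺ [Ar]4s¹, Be⁺ [He]2s¹.
Approximate IE_2 values (kJ/mol): Mg 1451, Ca 1145, Na 4562, Li 7298, Be 1757.
Putting it together, IE_2: Ca < Mg < Be < Na < Li.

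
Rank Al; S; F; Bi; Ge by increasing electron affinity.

Al < Bi < Ge < S < F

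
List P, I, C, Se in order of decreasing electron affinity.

I > Se > C > P

C is in period 2, group 14; P is in period 3, group 15; Se is in period 4, group 16; I is in period 5, group 17.
Adding an electron releases more energy for atoms nearer the top right (short of the noble gases).
These sit on a diagonal, where the across-period and down-group effects partly cancel.
C > P: the two effects oppose for this pair; the down-group effect wins (122 vs 72 kJ/mol).
Se > C: the two effects oppose for this pair; the across-period effect wins (195 vs 122 kJ/mol).
I > Se: the two effects oppose for this pair; the across-period effect wins (295 vs 195 kJ/mol).
For reference (kJ/mol): C 122, P 72, Se 195, I 295.
So from highest to lowest: I > Se > C > P.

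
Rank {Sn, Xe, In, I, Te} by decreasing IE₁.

Xe, I, Te, Sn, In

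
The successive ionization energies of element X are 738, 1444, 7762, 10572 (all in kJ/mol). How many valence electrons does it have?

Look for the largest jump between consecutive ionization energies: IE3/IE2 ≈ 5.4, far larger than any earlier ratio.
That jump marks the point where a core electron is being removed. So the atom has 2 valence electrons.

2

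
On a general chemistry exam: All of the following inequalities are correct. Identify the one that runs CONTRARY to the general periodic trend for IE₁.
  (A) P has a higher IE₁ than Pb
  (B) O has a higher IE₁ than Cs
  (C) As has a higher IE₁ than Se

The general trend: IE₁ increases across a period and decreases down a group.
(A) P (period 3, group 15) vs Pb (period 6, group 14): the stated order agrees with the simple trend.
(B) O (period 2, group 16) vs Cs (period 6, group 1): the stated order agrees with the simple trend.
(C) As (period 4, group 15) vs Se (period 4, group 16): the stated order contradicts the simple trend.
The exception is (C): Se (4p⁴) ionizes more easily than half-filled As (4p³).

(C)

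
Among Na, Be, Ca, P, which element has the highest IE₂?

The second ionization energy removes an electron from the +1 ion. For each element: Na⁺ is the bare [Ne] core; Be⁺ still has 1 valence electron; Ca⁺ still has 1 valence electron; P⁺ still has 4 valence electrons.
Core electrons are held far more tightly than valence electrons, so Na tops the IE_2 order.
Valence configurations: Be⁺ [He]2s¹, Ca⁺ [Ar]4s¹, P⁺ [Ne]3s²3p².
Tabulated IE_2 (kJ/mol): Na 4562, Be 1757, Ca 1145, P 1907.
Putting it together, IE_2: Ca < Be < P < Na.

Na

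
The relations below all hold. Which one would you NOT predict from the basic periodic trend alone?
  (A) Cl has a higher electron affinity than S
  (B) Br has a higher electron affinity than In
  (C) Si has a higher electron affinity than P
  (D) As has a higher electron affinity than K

(C)

The general trend: electron affinity increases across a period and decreases down a group.
(A) Cl (period 3, group 17) vs S (period 3, group 16): the stated order agrees with the simple trend.
(B) Br (period 4, group 17) vs In (period 5, group 13): the stated order agrees with the simple trend.
(C) Si (period 3, group 14) vs P (period 3, group 15): the stated order contradicts the simple trend.
(D) As (period 4, group 15) vs K (period 4, group 1): the stated order agrees with the simple trend.
The exception is (C): adding an electron to P's half-filled 3p³ is unfavourable, so Si (3p²) has the more exothermic EA.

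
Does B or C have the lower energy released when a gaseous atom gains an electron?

B is in period 2, group 13; C is in period 2, group 14.
Adding an electron releases more energy for atoms nearer the top right (short of the noble gases).
All lie in period 2, so electron affinity increases left to right.
So B has the lower energy released when a gaseous atom gains an electron (B < C).

B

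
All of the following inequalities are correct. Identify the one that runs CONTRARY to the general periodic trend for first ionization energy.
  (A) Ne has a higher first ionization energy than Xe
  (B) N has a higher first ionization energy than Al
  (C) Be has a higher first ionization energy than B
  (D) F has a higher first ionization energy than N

(C)

The general trend: first ionization energy increases across a period and decreases down a group.
(A) Ne (period 2, group 18) vs Xe (period 5, group 18): the stated order agrees with the simple trend.
(B) N (period 2, group 15) vs Al (period 3, group 13): the stated order agrees with the simple trend.
(C) Be (period 2, group 2) vs B (period 2, group 13): the stated order contradicts the simple trend.
(D) F (period 2, group 17) vs N (period 2, group 15): the stated order agrees with the simple trend.
The exception is (C): removing B's lone 2p electron is easier than breaking Be's filled 2s².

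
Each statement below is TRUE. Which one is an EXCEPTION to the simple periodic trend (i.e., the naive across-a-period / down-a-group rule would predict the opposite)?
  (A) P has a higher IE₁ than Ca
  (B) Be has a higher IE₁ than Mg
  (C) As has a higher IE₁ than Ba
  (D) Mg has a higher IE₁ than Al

(D)

The general trend: IE₁ increases across a period and decreases down a group.
(A) P (period 3, group 15) vs Ca (period 4, group 2): the stated order agrees with the simple trend.
(B) Be (period 2, group 2) vs Mg (period 3, group 2): the stated order agrees with the simple trend.
(C) As (period 4, group 15) vs Ba (period 6, group 2): the stated order agrees with the simple trend.
(D) Mg (period 3, group 2) vs Al (period 3, group 13): the stated order contradicts the simple trend.
The exception is (D): Al's single 3p electron is easier to remove than one from Mg's filled 3s².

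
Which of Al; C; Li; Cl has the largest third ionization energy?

Li

IE_3 is the cost of taking one more electron from the +2 cation: Al²⁺ still has 1 valence electron; C²⁺ still has 2 valence electrons; Li²⁺ is already 1 electron into the core; Cl²⁺ still has 5 valence electrons.
Core electrons are held far more tightly than valence electrons, so Li tops the IE_3 order.
Valence configurations: Al²⁺ [Ne]3s¹, C²⁺ [He]2s², Cl²⁺ [Ne]3s²3p³.
The numbers (kJ/mol): Al 2745, C 4620, Li 11815, Cl 3822.
Hence IE_3: Al < Cl < C < Li.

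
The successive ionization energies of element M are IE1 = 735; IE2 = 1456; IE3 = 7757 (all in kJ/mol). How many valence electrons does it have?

Look for the largest jump between consecutive ionization energies: IE3/IE2 ≈ 5.3, far larger than any earlier ratio.
That jump marks the point where a core electron is being removed. So the atom has 2 valence electrons.

2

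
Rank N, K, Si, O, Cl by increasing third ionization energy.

The third ionization energy removes an electron from the +2 ion. For each element: N²⁺ still has 3 valence electrons; K²⁺ is already 1 electron into the core; Si²⁺ still has 2 valence electrons; O²⁺ still has 4 valence electrons; Cl²⁺ still has 5 valence electrons.
Usually core removal costs more than valence removal, but here the competition is close: a tightly held n=2 valence electron can cost more to remove than an n=3 core electron, so the actual values have to decide it.
Valence configurations: N²⁺ [He]2s²2p¹, Si²⁺ [Ne]3s², O²⁺ [He]2s²2p², Cl²⁺ [Ne]3s²3p³.
Approximate IE_3 values (kJ/mol): N 4578, K 4420, Si 3232, O 5300, Cl 3822.
Hence IE_3: Si < Cl < K < N < O.

Si < Cl < K < N < O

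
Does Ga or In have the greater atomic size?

Ga is in period 4, group 13; In is in period 5, group 13.
Moving right in a period, electrons are added to the same shell under a stronger nuclear pull, so atoms get smaller; moving down, a new shell is opened and atoms get larger.
All are in group 13, so atomic radius increases down the group.
So In has the greater atomic size (In > Ga).

In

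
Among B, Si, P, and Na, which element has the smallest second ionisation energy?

IE_2 is the cost of taking one more electron from the +1 cation: B⁺ still has 2 valence electrons; Si⁺ still has 3 valence electrons; P⁺ still has 4 valence electrons; Na⁺ is the bare [Ne] core.
Pulling an electron out of a noble-gas core costs far more than removing a remaining valence electron, so Na sits at the high end of IE_2.
Valence configurations: B⁺ [He]2s², Si⁺ [Ne]3s²3p¹, P⁺ [Ne]3s²3p².
The numbers (kJ/mol): B 2427, Si 1577, P 1907, Na 4562.
Hence IE_2: Si < P < B < Na.

Si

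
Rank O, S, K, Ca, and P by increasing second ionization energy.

Ca < P < S < K < O

IE_2 is the cost of taking one more electron from the +1 cation: O⁺ still has 5 valence electrons; S⁺ still has 5 valence electrons; K⁺ is the bare [Ar] core; Ca⁺ still has 1 valence electron; P⁺ still has 4 valence electrons.
Usually core removal costs more than valence removal, but here the competition is close: a tightly held n=2 valence electron can cost more to remove than an n=3 core electron, so the actual values have to decide it.
Valence configurations: O⁺ [He]2s²2p³, S⁺ [Ne]3s²3p³, Ca⁺ [Ar]4s¹, P⁺ [Ne]3s²3p².
Approximate IE_2 values (kJ/mol): O 3388, S 2252, K 3052, Ca 1145, P 1907.
Overall IE_2 order: Ca < P < S < K < O.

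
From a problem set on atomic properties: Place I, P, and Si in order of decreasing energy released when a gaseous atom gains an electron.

I > Si > P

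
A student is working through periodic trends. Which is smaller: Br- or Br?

Br

Forming Br- adds 1 electron to Br. More electron–electron repulsion in the same shell, with unchanged nuclear charge, lets the cloud expand.
An anion is larger than its parent atom: Br- > Br.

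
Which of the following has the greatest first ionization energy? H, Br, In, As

H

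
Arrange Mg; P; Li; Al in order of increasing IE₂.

Mg < Al < P < Li

After 1 electron has been removed, what remains? Mg⁺ still has 1 valence electron; P⁺ still has 4 valence electrons; Li⁺ is the bare [He] core; Al⁺ still has 2 valence electrons.
Pulling an electron out of a noble-gas core costs far more than removing a remaining valence electron, so Li sits at the high end of IE_2.
Valence configurations: Mg⁺ [Ne]3s¹, P⁺ [Ne]3s²3p², Al⁺ [Ne]3s².
Approximate IE_2 values (kJ/mol): Mg 1451, P 1907, Li 7298, Al 1817.
So the second ionization energies run Mg < Al < P < Li.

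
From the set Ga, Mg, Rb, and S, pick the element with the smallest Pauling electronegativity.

Rb

Mg is in period 3, group 2; S is in period 3, group 16; Ga is in period 4, group 13; Rb is in period 5, group 1.
Electronegativity increases across a period and decreases down a group, tracking effective nuclear charge and atomic size.
These span different periods and groups, so the two trends combine.
Mg > Rb: relative to Rb, both the across-period and down-group shifts push Mg's electronegativity up.
Ga > Mg: the two effects oppose for this pair; the across-period effect wins (1.81 vs 1.31).
S > Ga: relative to Ga, both the across-period and down-group shifts push S's electronegativity up.
Tabulated electronegativity (Pauling): Mg 1.31, S 2.58, Ga 1.81, Rb 0.82.
The smallest Pauling electronegativity among these belongs to Rb.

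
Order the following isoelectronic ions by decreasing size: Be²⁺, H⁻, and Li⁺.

H⁻ > Li⁺ > Be²⁺

All of these have 2 electrons, so size is governed by nuclear charge alone: the more protons, the stronger the pull on the same electron cloud, and the smaller the ion.
Nuclear charges: Be²⁺ (Z=4), Li⁺ (Z=3), H⁻ (Z=1).
Largest to smallest: H⁻ > Li⁺ > Be²⁺.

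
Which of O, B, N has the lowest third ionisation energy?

B

After 2 electrons have been removed, what remains? O²⁺ still has 4 valence electrons; B²⁺ still has 1 valence electron; N²⁺ still has 3 valence electrons.
All are still removing valence electrons, so compare the +2 ions as you would atoms: IE_3 generally rises across a period (higher Z_eff) and falls down a group (larger shell), subject to the usual subshell exceptions.
Valence configurations: O²⁺ [He]2s²2p², B²⁺ [He]2s¹, N²⁺ [He]2s²2p¹.
Tabulated IE_3 (kJ/mol): O 5300, B 3660, N 4578.
Overall IE_3 order: B < N < O.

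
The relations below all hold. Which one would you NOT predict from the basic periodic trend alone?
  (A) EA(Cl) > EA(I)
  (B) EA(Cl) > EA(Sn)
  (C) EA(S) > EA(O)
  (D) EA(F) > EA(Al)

(C)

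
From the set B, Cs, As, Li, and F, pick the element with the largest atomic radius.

Cs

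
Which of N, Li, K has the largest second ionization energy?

Li

After 1 electron has been removed, what remains? N⁺ still has 4 valence electrons; Li⁺ is the bare [He] core; K⁺ is the bare [Ar] core.
Breaking into a closed-shell core is much more expensive than removing a leftover valence electron — K and Li have the largest IE_2 here.
Approximate IE_2 values (kJ/mol): N 2856, Li 7298, K 3052.
Hence IE_2: N < K < Li.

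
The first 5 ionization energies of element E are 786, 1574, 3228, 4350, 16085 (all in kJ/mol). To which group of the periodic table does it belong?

Look for the largest jump between consecutive ionization energies: IE5/IE4 ≈ 3.7, far larger than any earlier ratio.
That jump marks the point where a core electron is being removed. So the atom has 4 valence electrons.
A main-group element with 4 valence electrons is in group 14.

Group 14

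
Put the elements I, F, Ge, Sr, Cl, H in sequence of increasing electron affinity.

H is in period 1, group 1; F is in period 2, group 17; Cl is in period 3, group 17; Ge is in period 4, group 14; Sr is in period 5, group 2; I is in period 5, group 17.
EA tends to increase across a period and decrease down a group, though the pattern is less regular than for IE or radius.
These span different periods and groups, so the two trends combine.
H > Sr: period and group pull opposite ways; the down-group shift dominates (73 vs 5 kJ/mol).
Ge > H: period and group pull opposite ways; the across-period shift dominates (119 vs 73 kJ/mol).
I > Ge: the two effects oppose for this pair; the across-period effect wins (295 vs 119 kJ/mol).
F > I: they share group 17; the group trend gives F the larger value.
Cl > F: this pair runs against the simple trend — see the exception note.
Note the exception: Cl has a higher electron affinity than F, contrary to the simple trend — F's small 2p subshell makes the incoming electron feel strong e⁻–e⁻ repulsion, so Cl actually releases more energy on gaining an electron.
For reference (kJ/mol): H 73, F 328, Cl 349, Ge 119, Sr 5, I 295.
So from lowest to highest: Sr < H < Ge < I < F < Cl.

Sr < H < Ge < I < F < Cl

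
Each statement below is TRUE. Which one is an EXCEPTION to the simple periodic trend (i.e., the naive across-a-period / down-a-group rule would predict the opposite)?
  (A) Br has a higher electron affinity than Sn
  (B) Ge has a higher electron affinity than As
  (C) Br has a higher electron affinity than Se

The general trend: electron affinity increases across a period and decreases down a group.
(A) Br (period 4, group 17) vs Sn (period 5, group 14): the stated order agrees with the simple trend.
(B) Ge (period 4, group 14) vs As (period 4, group 15): the stated order contradicts the simple trend.
(C) Br (period 4, group 17) vs Se (period 4, group 16): the stated order agrees with the simple trend.
The exception is (B): adding an electron to As's half-filled 4p³ is unfavourable, so Ge (4p²) has the more exothermic EA.

(B)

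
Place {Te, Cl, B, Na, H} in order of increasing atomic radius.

H < B < Cl < Te < Na

H is in period 1, group 1; B is in period 2, group 13; Na is in period 3, group 1; Cl is in period 3, group 17; Te is in period 5, group 16.
Radius decreases left→right (rising Z_eff, same n) and increases top→bottom (higher n).
Here both period and group differ, so the two effects have to be weighed against each other.
B > H: period and group pull opposite ways; the down-group shift dominates (85 vs 32 pm).
Cl > B: the two effects oppose for this pair; the down-group effect wins (99 vs 85 pm).
Te > Cl: relative to Cl, both the across-period and down-group shifts push Te's atomic radius up.
Na > Te: the two effects oppose for this pair; the across-period effect wins (155 vs 136 pm).
Tabulated atomic radius (pm): H 32, B 85, Na 155, Cl 99, Te 136.
So from smallest to largest: H < B < Cl < Te < Na.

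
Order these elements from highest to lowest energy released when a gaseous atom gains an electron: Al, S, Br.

Br, S, Al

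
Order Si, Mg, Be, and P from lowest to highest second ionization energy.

Consider each +1 ion: Si⁺ still has 3 valence electrons; Mg⁺ still has 1 valence electron; Be⁺ still has 1 valence electron; P⁺ still has 4 valence electrons.
All are still removing valence electrons, so compare the +1 ions as you would atoms: IE_2 generally rises across a period (higher Z_eff) and falls down a group (larger shell), subject to the usual subshell exceptions.
Valence configurations: Si⁺ [Ne]3s²3p¹, Mg⁺ [Ne]3s¹, Be⁺ [He]2s¹, P⁺ [Ne]3s²3p².
Approximate IE_2 values (kJ/mol): Si 1577, Mg 1451, Be 1757, P 1907.
Hence IE_2: Mg < Si < Be < P.

Mg, Si, Be, P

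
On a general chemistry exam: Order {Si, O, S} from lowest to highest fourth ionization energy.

Si, S, O

Consider each +3 ion: Si³⁺ still has 1 valence electron; O³⁺ still has 3 valence electrons; S³⁺ still has 3 valence electrons.
All are still removing valence electrons, so compare the +3 ions as you would atoms: IE_4 generally rises across a period (higher Z_eff) and falls down a group (larger shell), subject to the usual subshell exceptions.
Valence configurations: Si³⁺ [Ne]3s¹, O³⁺ [He]2s²2p¹, S³⁺ [Ne]3s²3p¹.
The numbers (kJ/mol): Si 4356, O 7469, S 4556.
Hence IE_4: Si < S < O.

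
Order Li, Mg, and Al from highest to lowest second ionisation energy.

Li, Al, Mg

Consider each +1 ion: Li⁺ is the bare [He] core; Mg⁺ still has 1 valence electron; Al⁺ still has 2 valence electrons.
Core electrons are held far more tightly than valence electrons, so Li tops the IE_2 order.
Valence configurations: Mg⁺ [Ne]3s¹, Al⁺ [Ne]3s².
Tabulated IE_2 (kJ/mol): Li 7298, Mg 1451, Al 1817.
So the second ionization energies run Mg < Al < Li.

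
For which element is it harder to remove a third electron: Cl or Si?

Consider each +2 ion: Cl²⁺ still has 5 valence electrons; Si²⁺ still has 2 valence electrons.
All are still removing valence electrons, so compare the +2 ions as you would atoms: IE_3 generally rises across a period (higher Z_eff) and falls down a group (larger shell), subject to the usual subshell exceptions.
Valence configurations: Cl²⁺ [Ne]3s²3p³, Si²⁺ [Ne]3s².
Approximate IE_3 values (kJ/mol): Cl 3822, Si 3232.
Putting it together, IE_3: Si < Cl.

Cl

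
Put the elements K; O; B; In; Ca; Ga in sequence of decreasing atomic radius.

K > Ca > In > Ga > B > O

Moving right in a period, electrons are added to the same shell under a stronger nuclear pull, so atoms get smaller; moving down, a new shell is opened and atoms get larger.
Neither a single period nor a single group — weigh both effects.
B > O: both are in period 2; the period trend gives B the larger value.
Ga > B: they share group 13; the group trend gives Ga the larger value.
In > Ga: they share group 13; the group trend gives In the larger value.
Ca > In: the two effects oppose for this pair; the across-period effect wins (171 vs 142 pm).
K > Ca: both are in period 4; the period trend gives K the larger value.
For reference (pm): B 85, O 63, K 196, Ca 171, Ga 124, In 142.
So from largest to smallest: K > Ca > In > Ga > B > O.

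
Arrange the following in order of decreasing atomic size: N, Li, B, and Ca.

Li is in period 2, group 1; B is in period 2, group 13; N is in period 2, group 15; Ca is in period 4, group 2.
Moving right in a period, electrons are added to the same shell under a stronger nuclear pull, so atoms get smaller; moving down, a new shell is opened and atoms get larger.
Neither a single period nor a single group — weigh both effects.
B > N: B lies to the left of N in period 2, so the across-period effect alone puts B larger.
Li > B: both are in period 2; the period trend gives Li the larger value.
Ca > Li: the two effects oppose for this pair; the down-group effect wins (171 vs 133 pm).
For reference (pm): Li 133, B 85, N 71, Ca 171.
So from largest to smallest: Ca > Li > B > N.

Ca > Li > B > N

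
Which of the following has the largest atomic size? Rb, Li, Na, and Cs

Across a period the added protons contract the valence shell; down a group each new principal shell makes the atom larger.
All are in group 1, so atomic radius increases down the group.
The largest atomic size among these belongs to Cs.

Cs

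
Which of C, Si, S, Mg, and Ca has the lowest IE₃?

After 2 electrons have been removed, what remains? C²⁺ still has 2 valence electrons; Si²⁺ still has 2 valence electrons; S²⁺ still has 4 valence electrons; Mg²⁺ is the bare [Ne] core; Ca²⁺ is the bare [Ar] core.
Pulling an electron out of a noble-gas core costs far more than removing a remaining valence electron, so Ca and Mg sit at the high end of IE_3.
Valence configurations: C²⁺ [He]2s², Si²⁺ [Ne]3s², S²⁺ [Ne]3s²3p².
Tabulated IE_3 (kJ/mol): C 4620, Si 3232, S 3357, Mg 7733, Ca 4912.
Overall IE_3 order: Si < S < C < Ca < Mg.

Si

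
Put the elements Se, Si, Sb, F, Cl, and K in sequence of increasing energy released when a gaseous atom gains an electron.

K, Sb, Si, Se, F, Cl

F is in period 2, group 17; Si is in period 3, group 14; Cl is in period 3, group 17; K is in period 4, group 1; Se is in period 4, group 16; Sb is in period 5, group 15.
Adding an electron releases more energy for atoms nearer the top right (short of the noble gases).
Neither a single period nor a single group — weigh both effects.
Sb > K: the two effects oppose for this pair; the across-period effect wins (103 vs 48 kJ/mol).
Si > Sb: period and group pull opposite ways; the down-group shift dominates (134 vs 103 kJ/mol).
Se > Si: period and group pull opposite ways; the across-period shift dominates (195 vs 134 kJ/mol).
F > Se: relative to Se, both the across-period and down-group shifts push F's electron affinity up.
Cl > F: this pair runs against the simple trend — see the exception note.
Note the exception: Cl has a higher electron affinity than F, contrary to the simple trend — F's small 2p subshell makes the incoming electron feel strong e⁻–e⁻ repulsion, so Cl actually releases more energy on gaining an electron.
Approximate values (kJ/mol): F 328, Si 134, Cl 349, K 48, Se 195, Sb 103.
So from lowest to highest: K < Sb < Si < Se < F < Cl.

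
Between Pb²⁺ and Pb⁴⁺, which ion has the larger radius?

Pb²⁺

Both ions have Z = 82 protons, but Pb⁴⁺ has lost more electrons, so its remaining electrons feel a larger effective nuclear charge per electron and are pulled in more tightly.
Higher positive charge → smaller ion, so Pb²⁺ > Pb⁴⁺.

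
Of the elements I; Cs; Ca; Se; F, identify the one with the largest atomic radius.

F is in period 2, group 17; Ca is in period 4, group 2; Se is in period 4, group 16; I is in period 5, group 17; Cs is in period 6, group 1.
Across a period the added protons contract the valence shell; down a group each new principal shell makes the atom larger.
Neither a single period nor a single group — weigh both effects.
Se > F: relative to F, both the across-period and down-group shifts push Se's atomic radius up.
I > Se: period and group pull opposite ways; the down-group shift dominates (133 vs 116 pm).
Ca > I: period and group pull opposite ways; the across-period shift dominates (171 vs 133 pm).
Cs > Ca: relative to Ca, both the across-period and down-group shifts push Cs's atomic radius up.
Approximate values (pm): F 64, Ca 171, Se 116, I 133, Cs 232.
The largest atomic radius among these belongs to Cs.

Cs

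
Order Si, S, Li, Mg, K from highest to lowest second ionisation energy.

The second ionization energy removes an electron from the +1 ion. For each element: Si⁺ still has 3 valence electrons; S⁺ still has 5 valence electrons; Li⁺ is the bare [He] core; Mg⁺ still has 1 valence electron; K⁺ is the bare [Ar] core.
Core electrons are held far more tightly than valence electrons, so K and Li top the IE_2 order.
Valence configurations: Si⁺ [Ne]3s²3p¹, S⁺ [Ne]3s²3p³, Mg⁺ [Ne]3s¹.
Tabulated IE_2 (kJ/mol): Si 1577, S 2252, Li 7298, Mg 1451, K 3052.
So the second ionization energies run Mg < Si < S < K < Li.

Li > K > S > Si > Mg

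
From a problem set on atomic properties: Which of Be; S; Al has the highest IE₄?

Consider each +3 ion: Be³⁺ is already 1 electron into the core; S³⁺ still has 3 valence electrons; Al³⁺ is the bare [Ne] core.
Core electrons are held far more tightly than valence electrons, so Al and Be top the IE_4 order.
Tabulated IE_4 (kJ/mol): Be 21007, S 4556, Al 11577.
Putting it together, IE_4: S < Al < Be.

Be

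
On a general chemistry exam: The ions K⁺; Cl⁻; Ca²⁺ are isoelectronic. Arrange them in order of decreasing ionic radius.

Cl⁻ > K⁺ > Ca²⁺

All of these have 18 electrons, so size is governed by nuclear charge alone: the more protons, the stronger the pull on the same electron cloud, and the smaller the ion.
Nuclear charges: Ca²⁺ (Z=20), K⁺ (Z=19), Cl⁻ (Z=17).
Largest to smallest: Cl⁻ > K⁺ > Ca²⁺.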